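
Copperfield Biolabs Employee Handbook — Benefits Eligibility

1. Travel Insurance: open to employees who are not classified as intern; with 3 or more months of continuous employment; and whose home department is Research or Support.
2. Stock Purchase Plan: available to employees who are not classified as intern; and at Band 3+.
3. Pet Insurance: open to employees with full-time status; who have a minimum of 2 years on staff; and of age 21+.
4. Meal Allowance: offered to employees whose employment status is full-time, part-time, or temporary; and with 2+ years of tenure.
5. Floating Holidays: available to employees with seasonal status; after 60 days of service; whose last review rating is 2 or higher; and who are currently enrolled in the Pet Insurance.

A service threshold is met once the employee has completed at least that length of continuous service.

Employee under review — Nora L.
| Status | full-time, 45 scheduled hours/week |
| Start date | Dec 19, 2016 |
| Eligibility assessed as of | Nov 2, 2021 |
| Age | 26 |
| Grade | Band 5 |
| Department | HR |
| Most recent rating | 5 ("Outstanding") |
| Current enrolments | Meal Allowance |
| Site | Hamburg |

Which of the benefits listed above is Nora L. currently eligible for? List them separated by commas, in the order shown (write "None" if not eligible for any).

Service from Dec 19, 2016 to Nov 2, 2021: 1779 days.
Travel Insurance — status full-time ✓ (not excluded); service 1779 days ≥ 3 months (≈90 days) ✓; dept HR ✗ → not eligible.
Stock Purchase Plan — status full-time ✓ (not excluded); grade Band 5 ≥ Band 3 ✓ → eligible.
Pet Insurance — status full-time ✓; service 1779 days ≥ 2 years (≈730 days) ✓; age 26 ≥ 21 ✓ → eligible.
Meal Allowance — status full-time ✓; service 1779 days ≥ 2 years (≈730 days) ✓ → eligible.
Floating Holidays — status full-time ✗ (requires seasonal) → not eligible.

Stock Purchase Plan, Pet Insurance, Meal Allowance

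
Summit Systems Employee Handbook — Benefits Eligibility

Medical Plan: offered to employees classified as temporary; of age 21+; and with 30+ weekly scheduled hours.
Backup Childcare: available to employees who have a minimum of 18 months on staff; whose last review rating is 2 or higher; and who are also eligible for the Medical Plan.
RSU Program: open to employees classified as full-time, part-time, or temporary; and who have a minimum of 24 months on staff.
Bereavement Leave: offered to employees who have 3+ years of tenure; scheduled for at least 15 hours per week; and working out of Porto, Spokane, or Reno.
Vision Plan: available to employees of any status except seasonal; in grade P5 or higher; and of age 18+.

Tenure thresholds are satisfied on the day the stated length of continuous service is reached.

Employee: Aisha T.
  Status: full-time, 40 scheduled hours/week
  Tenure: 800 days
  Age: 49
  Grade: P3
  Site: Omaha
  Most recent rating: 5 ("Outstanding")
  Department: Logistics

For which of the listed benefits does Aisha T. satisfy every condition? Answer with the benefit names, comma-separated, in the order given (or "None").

Medical Plan — status full-time ✗ (requires temporary) → not eligible.
Backup Childcare — service 800 days ≥ 18 months (≈540 days) ✓; rating 5 ≥ 2 ✓; not eligible for Medical Plan ✗ → not eligible.
RSU Program — status full-time ✓; service 800 days ≥ 24 months (≈720 days) ✓ → eligible.
Bereavement Leave — service 800 days < 3 years (≈1095 days) ✗ → not eligible.
Vision Plan — status full-time ✓ (not excluded); grade P3 < P5 ✗ → not eligible.

RSU Program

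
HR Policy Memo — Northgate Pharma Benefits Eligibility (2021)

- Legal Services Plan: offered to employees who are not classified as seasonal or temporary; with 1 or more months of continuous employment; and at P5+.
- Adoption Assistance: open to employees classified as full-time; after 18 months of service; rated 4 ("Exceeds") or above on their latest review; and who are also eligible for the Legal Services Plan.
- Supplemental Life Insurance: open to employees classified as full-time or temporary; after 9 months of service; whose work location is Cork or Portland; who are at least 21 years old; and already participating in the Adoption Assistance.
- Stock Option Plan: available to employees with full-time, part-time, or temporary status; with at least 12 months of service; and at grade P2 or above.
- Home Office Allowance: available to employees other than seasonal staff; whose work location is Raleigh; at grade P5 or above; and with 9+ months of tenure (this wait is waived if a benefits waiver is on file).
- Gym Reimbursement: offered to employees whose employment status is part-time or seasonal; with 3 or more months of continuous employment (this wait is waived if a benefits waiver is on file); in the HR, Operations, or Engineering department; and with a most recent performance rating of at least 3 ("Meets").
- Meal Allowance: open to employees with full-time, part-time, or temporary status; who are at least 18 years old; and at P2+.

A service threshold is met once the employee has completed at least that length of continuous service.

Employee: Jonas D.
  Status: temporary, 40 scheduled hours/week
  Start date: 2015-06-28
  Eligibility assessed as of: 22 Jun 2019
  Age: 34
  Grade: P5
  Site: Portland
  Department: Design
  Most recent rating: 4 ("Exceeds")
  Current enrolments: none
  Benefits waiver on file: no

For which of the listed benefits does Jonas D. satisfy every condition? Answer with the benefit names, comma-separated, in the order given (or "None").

Stock Option Plan, Meal Allowance

Service from 2015-06-28 to 22 Jun 2019: 1455 days.
Legal Services Plan — status temporary ✗ (excluded) → not eligible.
Adoption Assistance — status temporary ✗ (requires full-time) → not eligible.
Supplemental Life Insurance — status temporary ✓; service 1455 days ≥ 9 months (≈270 days) ✓; site Portland ✓; age 34 ≥ 21 ✓; not enrolled in Adoption Assistance ✗ → not eligible.
Stock Option Plan — status temporary ✓; service 1455 days ≥ 12 months (≈360 days) ✓; grade P5 ≥ P2 ✓ → eligible.
Home Office Allowance — status temporary ✓ (not excluded); site Portland ✗ (not Raleigh) → not eligible.
Gym Reimbursement — status temporary ✗ (requires part-time or seasonal) → not eligible.
Meal Allowance — status temporary ✓; age 34 ≥ 18 ✓; grade P5 ≥ P2 ✓ → eligible.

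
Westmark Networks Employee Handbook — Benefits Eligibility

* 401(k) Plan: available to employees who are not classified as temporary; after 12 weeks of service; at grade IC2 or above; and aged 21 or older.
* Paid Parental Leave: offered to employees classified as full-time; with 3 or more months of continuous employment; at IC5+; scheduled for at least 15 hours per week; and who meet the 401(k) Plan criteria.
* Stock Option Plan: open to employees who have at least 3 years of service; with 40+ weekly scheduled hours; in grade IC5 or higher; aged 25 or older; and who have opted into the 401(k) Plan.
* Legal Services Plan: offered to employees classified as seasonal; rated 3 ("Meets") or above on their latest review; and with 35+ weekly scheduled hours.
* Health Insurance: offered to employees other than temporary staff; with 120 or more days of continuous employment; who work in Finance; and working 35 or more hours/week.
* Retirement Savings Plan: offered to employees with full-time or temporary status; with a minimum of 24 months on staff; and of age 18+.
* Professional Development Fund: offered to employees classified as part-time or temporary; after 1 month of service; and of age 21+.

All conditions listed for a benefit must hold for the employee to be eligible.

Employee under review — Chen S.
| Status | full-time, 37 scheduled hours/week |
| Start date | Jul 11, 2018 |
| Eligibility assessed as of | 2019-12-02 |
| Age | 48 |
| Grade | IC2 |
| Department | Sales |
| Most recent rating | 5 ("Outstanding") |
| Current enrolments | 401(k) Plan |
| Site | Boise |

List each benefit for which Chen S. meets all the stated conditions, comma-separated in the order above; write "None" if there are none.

401(k) Plan

Service from Jul 11, 2018 to 2019-12-02: 509 days.
401(k) Plan — status full-time ✓ (not excluded); service 509 days ≥ 12 weeks (≈84 days) ✓; grade IC2 ≥ IC2 ✓; age 48 ≥ 21 ✓ → eligible.
Paid Parental Leave — status full-time ✓; service 509 days ≥ 3 months (≈90 days) ✓; grade IC2 < IC5 ✗ → not eligible.
Stock Option Plan — service 509 days < 3 years (≈1095 days) ✗ → not eligible.
Legal Services Plan — status full-time ✗ (requires seasonal) → not eligible.
Health Insurance — status full-time ✓ (not excluded); service 509 days ≥ 120 days ✓; dept Sales ✗ → not eligible.
Retirement Savings Plan — status full-time ✓; service 509 days < 24 months (≈720 days) ✗ → not eligible.
Professional Development Fund — status full-time ✗ (requires part-time or temporary) → not eligible.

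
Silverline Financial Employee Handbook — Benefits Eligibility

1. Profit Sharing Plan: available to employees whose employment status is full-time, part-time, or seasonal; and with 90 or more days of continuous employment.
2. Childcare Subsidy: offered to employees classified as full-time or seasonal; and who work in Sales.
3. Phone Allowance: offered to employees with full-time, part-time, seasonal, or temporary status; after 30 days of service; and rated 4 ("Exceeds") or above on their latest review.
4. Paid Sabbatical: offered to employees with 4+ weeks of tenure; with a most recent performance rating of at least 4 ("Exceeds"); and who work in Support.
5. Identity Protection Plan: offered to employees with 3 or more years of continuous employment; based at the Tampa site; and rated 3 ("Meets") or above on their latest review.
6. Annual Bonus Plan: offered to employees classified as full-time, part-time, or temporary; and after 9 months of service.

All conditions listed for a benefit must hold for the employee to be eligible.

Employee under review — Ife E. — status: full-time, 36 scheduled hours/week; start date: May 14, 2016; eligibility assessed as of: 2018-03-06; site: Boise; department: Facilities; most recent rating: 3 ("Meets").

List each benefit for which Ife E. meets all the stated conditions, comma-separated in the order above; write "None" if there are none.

Profit Sharing Plan, Annual Bonus Plan

Service from May 14, 2016 to 2018-03-06: 661 days.
Profit Sharing Plan — status full-time ✓; service 661 days ≥ 90 days ✓ → eligible.
Childcare Subsidy — status full-time ✓; dept Facilities ✗ → not eligible.
Phone Allowance — status full-time ✓; service 661 days ≥ 30 days ✓; rating 3 < 4 ✗ → not eligible.
Paid Sabbatical — service 661 days ≥ 4 weeks (≈28 days) ✓; rating 3 < 4 ✗ → not eligible.
Identity Protection Plan — service 661 days < 3 years (≈1095 days) ✗ → not eligible.
Annual Bonus Plan — status full-time ✓; service 661 days ≥ 9 months (≈270 days) ✓ → eligible.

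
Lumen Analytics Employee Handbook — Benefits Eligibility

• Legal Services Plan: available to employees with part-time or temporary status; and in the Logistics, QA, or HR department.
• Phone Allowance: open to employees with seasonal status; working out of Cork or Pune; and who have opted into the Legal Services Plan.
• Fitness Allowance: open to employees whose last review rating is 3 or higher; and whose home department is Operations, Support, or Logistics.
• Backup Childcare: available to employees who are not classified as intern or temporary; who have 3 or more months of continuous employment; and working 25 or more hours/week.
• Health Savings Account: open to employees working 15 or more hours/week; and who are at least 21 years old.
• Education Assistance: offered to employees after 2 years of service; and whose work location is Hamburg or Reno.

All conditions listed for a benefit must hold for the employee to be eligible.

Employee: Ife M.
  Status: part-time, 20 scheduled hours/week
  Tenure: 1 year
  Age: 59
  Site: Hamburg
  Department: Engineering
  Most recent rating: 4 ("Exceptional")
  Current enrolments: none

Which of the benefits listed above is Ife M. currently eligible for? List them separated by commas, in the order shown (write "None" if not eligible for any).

Legal Services Plan — status part-time ✓; dept Engineering ✗ → not eligible.
Phone Allowance — status part-time ✗ (requires seasonal) → not eligible.
Fitness Allowance — rating 4 ≥ 3 ✓; dept Engineering ✗ → not eligible.
Backup Childcare — status part-time ✓ (not excluded); service 1 year ≥ 3 months (≈90 days) ✓; 20 hrs/wk < 25 ✗ → not eligible.
Health Savings Account — 20 hrs/wk ≥ 15 ✓; age 59 ≥ 21 ✓ → eligible.
Education Assistance — service 1 year < 2 years ✗ → not eligible.

Health Savings Account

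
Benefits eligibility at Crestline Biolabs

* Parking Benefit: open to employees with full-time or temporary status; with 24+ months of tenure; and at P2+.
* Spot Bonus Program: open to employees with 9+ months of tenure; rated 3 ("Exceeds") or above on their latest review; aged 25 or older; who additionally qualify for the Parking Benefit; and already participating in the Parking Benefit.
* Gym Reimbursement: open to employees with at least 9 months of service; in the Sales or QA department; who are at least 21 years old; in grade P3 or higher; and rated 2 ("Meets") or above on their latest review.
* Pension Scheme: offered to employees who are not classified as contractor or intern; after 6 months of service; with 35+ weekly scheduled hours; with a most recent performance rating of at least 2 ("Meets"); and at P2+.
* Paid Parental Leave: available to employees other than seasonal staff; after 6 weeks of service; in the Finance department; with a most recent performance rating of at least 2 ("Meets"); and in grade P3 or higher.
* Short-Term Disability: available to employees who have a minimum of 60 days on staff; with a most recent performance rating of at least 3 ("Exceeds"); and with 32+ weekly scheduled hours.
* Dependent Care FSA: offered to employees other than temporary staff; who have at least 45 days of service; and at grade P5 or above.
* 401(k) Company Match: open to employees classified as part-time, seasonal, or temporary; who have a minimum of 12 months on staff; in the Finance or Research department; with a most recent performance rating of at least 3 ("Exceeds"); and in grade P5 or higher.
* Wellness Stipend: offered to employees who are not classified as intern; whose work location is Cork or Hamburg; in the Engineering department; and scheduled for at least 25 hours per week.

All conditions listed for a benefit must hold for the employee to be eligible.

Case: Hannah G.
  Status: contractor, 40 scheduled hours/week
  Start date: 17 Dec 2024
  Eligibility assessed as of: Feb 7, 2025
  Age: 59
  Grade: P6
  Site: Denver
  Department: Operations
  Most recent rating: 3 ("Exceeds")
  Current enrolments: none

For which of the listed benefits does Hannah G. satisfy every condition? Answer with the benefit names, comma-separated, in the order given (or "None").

Dependent Care FSA

Service from 17 Dec 2024 to Feb 7, 2025: 52 days.
Parking Benefit — status contractor ✗ (requires full-time or temporary) → not eligible.
Spot Bonus Program — service 52 days < 9 months (≈270 days) ✗ → not eligible.
Gym Reimbursement — service 52 days < 9 months (≈270 days) ✗ → not eligible.
Pension Scheme — status contractor ✗ (excluded) → not eligible.
Paid Parental Leave — status contractor ✓ (not excluded); service 52 days ≥ 6 weeks (≈42 days) ✓; dept Operations ✗ → not eligible.
Short-Term Disability — service 52 days < 60 days ✗ → not eligible.
Dependent Care FSA — status contractor ✓ (not excluded); service 52 days ≥ 45 days ✓; grade P6 ≥ P5 ✓ → eligible.
401(k) Company Match — status contractor ✗ (requires part-time, seasonal, or temporary) → not eligible.
Wellness Stipend — status contractor ✓ (not excluded); site Denver ✗ (not Cork or Hamburg) → not eligible.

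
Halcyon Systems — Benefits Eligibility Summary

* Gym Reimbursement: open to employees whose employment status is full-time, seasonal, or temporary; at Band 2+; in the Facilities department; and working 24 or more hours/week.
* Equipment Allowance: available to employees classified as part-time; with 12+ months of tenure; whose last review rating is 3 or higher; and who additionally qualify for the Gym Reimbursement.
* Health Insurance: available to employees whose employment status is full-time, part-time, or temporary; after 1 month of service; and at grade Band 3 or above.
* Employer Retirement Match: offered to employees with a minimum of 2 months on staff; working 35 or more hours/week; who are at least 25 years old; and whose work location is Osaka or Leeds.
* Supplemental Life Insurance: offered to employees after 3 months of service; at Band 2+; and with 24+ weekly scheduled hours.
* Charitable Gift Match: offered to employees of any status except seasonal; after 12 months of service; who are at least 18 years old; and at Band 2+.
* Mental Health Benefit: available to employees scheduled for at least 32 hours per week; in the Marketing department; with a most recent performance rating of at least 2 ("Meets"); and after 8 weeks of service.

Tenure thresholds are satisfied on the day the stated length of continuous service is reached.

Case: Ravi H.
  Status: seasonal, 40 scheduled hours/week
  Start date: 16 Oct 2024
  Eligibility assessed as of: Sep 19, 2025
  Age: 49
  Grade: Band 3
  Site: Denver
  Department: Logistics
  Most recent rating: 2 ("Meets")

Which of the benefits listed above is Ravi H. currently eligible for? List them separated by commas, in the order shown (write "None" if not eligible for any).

Service from 16 Oct 2024 to Sep 19, 2025: 338 days.
Gym Reimbursement — status seasonal ✓; grade Band 3 ≥ Band 2 ✓; dept Logistics ✗ → not eligible.
Equipment Allowance — status seasonal ✗ (requires part-time) → not eligible.
Health Insurance — status seasonal ✗ (requires full-time, part-time, or temporary) → not eligible.
Employer Retirement Match — service 338 days ≥ 2 months (≈60 days) ✓; 40 hrs/wk ≥ 35 ✓; age 49 ≥ 25 ✓; site Denver ✗ (not Osaka or Leeds) → not eligible.
Supplemental Life Insurance — service 338 days ≥ 3 months (≈90 days) ✓; grade Band 3 ≥ Band 2 ✓; 40 hrs/wk ≥ 24 ✓ → eligible.
Charitable Gift Match — status seasonal ✗ (excluded) → not eligible.
Mental Health Benefit — 40 hrs/wk ≥ 32 ✓; dept Logistics ✗ → not eligible.

Supplemental Life Insurance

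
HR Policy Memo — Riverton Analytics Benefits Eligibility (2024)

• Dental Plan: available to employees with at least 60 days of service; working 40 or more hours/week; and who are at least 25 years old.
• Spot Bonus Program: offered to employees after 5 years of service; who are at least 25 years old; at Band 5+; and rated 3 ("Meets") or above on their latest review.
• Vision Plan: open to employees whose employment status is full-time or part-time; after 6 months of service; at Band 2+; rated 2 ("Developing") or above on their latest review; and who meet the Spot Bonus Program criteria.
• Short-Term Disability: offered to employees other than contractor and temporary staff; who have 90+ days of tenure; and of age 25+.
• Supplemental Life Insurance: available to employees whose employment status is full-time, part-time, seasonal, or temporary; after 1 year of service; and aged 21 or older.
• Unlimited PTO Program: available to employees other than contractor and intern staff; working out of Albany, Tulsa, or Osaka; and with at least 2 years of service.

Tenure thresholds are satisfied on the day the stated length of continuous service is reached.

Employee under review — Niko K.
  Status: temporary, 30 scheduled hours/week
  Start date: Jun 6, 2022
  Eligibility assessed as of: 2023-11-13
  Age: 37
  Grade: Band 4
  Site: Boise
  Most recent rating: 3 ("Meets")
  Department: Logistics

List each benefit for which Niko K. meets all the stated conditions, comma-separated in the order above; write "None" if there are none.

Supplemental Life Insurance

Service from Jun 6, 2022 to 2023-11-13: 525 days.
Dental Plan — service 525 days ≥ 60 days ✓; 30 hrs/wk < 40 ✗ → not eligible.
Spot Bonus Program — service 525 days < 5 years (≈1825 days) ✗ → not eligible.
Vision Plan — status temporary ✗ (requires full-time or part-time) → not eligible.
Short-Term Disability — status temporary ✗ (excluded) → not eligible.
Supplemental Life Insurance — status temporary ✓; service 525 days ≥ 1 year (≈365 days) ✓; age 37 ≥ 21 ✓ → eligible.
Unlimited PTO Program — status temporary ✓ (not excluded); site Boise ✗ (not Albany, Tulsa, or Osaka) → not eligible.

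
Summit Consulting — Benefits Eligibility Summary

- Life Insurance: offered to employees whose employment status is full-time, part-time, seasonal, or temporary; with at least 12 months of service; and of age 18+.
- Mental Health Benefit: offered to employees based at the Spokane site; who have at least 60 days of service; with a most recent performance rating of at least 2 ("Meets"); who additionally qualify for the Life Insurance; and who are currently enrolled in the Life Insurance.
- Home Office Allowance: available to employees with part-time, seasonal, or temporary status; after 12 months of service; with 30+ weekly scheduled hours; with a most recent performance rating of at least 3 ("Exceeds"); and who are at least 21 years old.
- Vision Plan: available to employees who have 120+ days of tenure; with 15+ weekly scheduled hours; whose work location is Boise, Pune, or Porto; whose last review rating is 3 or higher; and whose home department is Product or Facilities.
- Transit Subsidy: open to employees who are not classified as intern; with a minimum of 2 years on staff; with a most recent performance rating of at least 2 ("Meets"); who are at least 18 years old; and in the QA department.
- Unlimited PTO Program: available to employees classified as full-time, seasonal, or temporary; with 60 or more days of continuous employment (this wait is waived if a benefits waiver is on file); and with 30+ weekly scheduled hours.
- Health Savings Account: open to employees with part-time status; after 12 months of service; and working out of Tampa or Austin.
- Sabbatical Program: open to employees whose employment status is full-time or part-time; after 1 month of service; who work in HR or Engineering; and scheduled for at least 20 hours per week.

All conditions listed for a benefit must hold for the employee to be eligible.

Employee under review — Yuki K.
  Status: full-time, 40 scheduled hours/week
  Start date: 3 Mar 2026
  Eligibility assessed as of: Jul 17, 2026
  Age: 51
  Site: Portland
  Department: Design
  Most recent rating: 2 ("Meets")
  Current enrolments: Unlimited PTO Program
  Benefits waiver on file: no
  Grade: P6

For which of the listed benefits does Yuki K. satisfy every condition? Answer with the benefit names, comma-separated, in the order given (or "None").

Unlimited PTO Program

Service from 3 Mar 2026 to Jul 17, 2026: 136 days.
Life Insurance — status full-time ✓; service 136 days < 12 months (≈360 days) ✗ → not eligible.
Mental Health Benefit — site Portland ✗ (not Spokane) → not eligible.
Home Office Allowance — status full-time ✗ (requires part-time, seasonal, or temporary) → not eligible.
Vision Plan — service 136 days ≥ 120 days ✓; 40 hrs/wk ≥ 15 ✓; site Portland ✗ (not Boise, Pune, or Porto) → not eligible.
Transit Subsidy — status full-time ✓ (not excluded); service 136 days < 2 years (≈730 days) ✗ → not eligible.
Unlimited PTO Program — status full-time ✓; no waiver, service 136 days ≥ 60 days ✓; 40 hrs/wk ≥ 30 ✓ → eligible.
Health Savings Account — status full-time ✗ (requires part-time) → not eligible.
Sabbatical Program — status full-time ✓; service 136 days ≥ 1 month (≈30 days) ✓; dept Design ✗ → not eligible.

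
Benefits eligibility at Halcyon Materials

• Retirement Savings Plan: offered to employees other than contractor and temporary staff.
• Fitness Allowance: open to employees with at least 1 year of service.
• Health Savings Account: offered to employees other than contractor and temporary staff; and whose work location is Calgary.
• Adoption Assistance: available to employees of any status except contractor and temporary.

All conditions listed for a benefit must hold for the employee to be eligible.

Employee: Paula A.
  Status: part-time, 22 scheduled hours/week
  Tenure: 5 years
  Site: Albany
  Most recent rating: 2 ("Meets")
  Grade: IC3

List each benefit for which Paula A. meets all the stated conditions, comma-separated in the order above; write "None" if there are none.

Retirement Savings Plan — status part-time ✓ (not excluded) → eligible.
Fitness Allowance — service 5 years ≥ 1 year ✓ → eligible.
Health Savings Account — status part-time ✓ (not excluded); site Albany ✗ (not Calgary) → not eligible.
Adoption Assistance — status part-time ✓ (not excluded) → eligible.

Retirement Savings Plan, Fitness Allowance, Adoption Assistance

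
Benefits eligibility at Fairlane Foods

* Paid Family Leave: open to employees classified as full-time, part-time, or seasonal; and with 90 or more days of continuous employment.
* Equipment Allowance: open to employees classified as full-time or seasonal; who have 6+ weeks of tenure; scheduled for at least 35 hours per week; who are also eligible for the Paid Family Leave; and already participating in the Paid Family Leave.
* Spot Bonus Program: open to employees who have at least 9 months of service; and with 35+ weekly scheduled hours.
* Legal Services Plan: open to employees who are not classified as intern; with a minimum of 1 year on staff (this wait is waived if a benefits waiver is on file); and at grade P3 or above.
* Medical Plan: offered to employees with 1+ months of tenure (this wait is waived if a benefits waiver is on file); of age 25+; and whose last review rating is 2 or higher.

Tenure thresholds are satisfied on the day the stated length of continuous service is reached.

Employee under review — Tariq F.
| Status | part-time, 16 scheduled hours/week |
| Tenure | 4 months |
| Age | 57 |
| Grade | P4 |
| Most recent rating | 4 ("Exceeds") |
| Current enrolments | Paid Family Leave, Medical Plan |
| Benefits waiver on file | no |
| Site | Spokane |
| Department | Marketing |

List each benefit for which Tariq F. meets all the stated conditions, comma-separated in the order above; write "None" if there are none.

Paid Family Leave — status part-time ✓; service 4 months ≥ 90 days ✓ → eligible.
Equipment Allowance — status part-time ✗ (requires full-time or seasonal) → not eligible.
Spot Bonus Program — service 4 months < 9 months ✗ → not eligible.
Legal Services Plan — status part-time ✓ (not excluded); no waiver, service 4 months < 1 year (≈365 days) ✗ → not eligible.
Medical Plan — no waiver, service 4 months ≥ 1 month ✓; age 57 ≥ 25 ✓; rating 4 ≥ 2 ✓ → eligible.

Paid Family Leave, Medical Plan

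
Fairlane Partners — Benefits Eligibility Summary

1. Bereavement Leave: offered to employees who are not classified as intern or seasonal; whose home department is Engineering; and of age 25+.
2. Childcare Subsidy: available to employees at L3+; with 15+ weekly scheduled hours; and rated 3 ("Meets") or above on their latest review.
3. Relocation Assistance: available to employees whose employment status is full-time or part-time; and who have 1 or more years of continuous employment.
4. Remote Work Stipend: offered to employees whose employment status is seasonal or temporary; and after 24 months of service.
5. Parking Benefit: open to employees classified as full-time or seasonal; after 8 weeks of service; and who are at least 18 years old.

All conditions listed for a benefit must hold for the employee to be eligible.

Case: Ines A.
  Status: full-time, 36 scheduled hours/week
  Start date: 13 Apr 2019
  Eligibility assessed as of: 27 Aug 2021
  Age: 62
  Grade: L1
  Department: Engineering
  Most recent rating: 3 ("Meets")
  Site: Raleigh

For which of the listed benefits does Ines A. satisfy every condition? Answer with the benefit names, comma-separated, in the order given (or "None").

Bereavement Leave, Relocation Assistance, Parking Benefit

Service from 13 Apr 2019 to 27 Aug 2021: 867 days.
Bereavement Leave — status full-time ✓ (not excluded); dept Engineering ✓; age 62 ≥ 25 ✓ → eligible.
Childcare Subsidy — grade L1 < L3 ✗ → not eligible.
Relocation Assistance — status full-time ✓; service 867 days ≥ 1 year (≈365 days) ✓ → eligible.
Remote Work Stipend — status full-time ✗ (requires seasonal or temporary) → not eligible.
Parking Benefit — status full-time ✓; service 867 days ≥ 8 weeks (≈56 days) ✓; age 62 ≥ 18 ✓ → eligible.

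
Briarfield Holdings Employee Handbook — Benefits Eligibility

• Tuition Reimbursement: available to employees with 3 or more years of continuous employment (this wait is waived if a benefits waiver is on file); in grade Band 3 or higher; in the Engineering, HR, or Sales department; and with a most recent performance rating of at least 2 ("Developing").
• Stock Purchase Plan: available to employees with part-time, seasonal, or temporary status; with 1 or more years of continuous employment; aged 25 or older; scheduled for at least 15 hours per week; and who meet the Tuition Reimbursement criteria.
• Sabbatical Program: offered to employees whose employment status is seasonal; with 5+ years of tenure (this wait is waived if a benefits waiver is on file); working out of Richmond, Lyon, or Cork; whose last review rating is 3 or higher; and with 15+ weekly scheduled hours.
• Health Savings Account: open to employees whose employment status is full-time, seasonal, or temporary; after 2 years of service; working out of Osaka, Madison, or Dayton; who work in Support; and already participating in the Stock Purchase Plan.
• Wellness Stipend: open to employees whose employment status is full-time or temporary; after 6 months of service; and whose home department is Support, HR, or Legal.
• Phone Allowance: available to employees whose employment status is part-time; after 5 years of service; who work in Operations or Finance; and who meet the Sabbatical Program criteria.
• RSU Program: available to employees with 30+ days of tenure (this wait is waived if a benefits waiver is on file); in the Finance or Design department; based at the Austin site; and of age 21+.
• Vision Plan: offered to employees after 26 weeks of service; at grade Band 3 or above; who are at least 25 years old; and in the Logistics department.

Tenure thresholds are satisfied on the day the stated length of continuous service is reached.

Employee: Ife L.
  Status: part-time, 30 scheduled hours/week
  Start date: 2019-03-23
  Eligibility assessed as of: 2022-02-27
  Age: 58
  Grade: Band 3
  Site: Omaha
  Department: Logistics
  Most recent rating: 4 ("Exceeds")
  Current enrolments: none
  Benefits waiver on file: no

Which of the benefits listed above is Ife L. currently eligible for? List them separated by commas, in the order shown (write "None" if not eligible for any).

Service from 2019-03-23 to 2022-02-27: 1072 days.
Tuition Reimbursement — no waiver, service 1072 days < 3 years (≈1095 days) ✗ → not eligible.
Stock Purchase Plan — status part-time ✓; service 1072 days ≥ 1 year (≈365 days) ✓; age 58 ≥ 25 ✓; 30 hrs/wk ≥ 15 ✓; not eligible for Tuition Reimbursement ✗ → not eligible.
Sabbatical Program — status part-time ✗ (requires seasonal) → not eligible.
Health Savings Account — status part-time ✗ (requires full-time, seasonal, or temporary) → not eligible.
Wellness Stipend — status part-time ✗ (requires full-time or temporary) → not eligible.
Phone Allowance — status part-time ✓; service 1072 days < 5 years (≈1825 days) ✗ → not eligible.
RSU Program — no waiver, service 1072 days ≥ 30 days ✓; dept Logistics ✗ → not eligible.
Vision Plan — service 1072 days ≥ 26 weeks (≈182 days) ✓; grade Band 3 ≥ Band 3 ✓; age 58 ≥ 25 ✓; dept Logistics ✓ → eligible.

Vision Plan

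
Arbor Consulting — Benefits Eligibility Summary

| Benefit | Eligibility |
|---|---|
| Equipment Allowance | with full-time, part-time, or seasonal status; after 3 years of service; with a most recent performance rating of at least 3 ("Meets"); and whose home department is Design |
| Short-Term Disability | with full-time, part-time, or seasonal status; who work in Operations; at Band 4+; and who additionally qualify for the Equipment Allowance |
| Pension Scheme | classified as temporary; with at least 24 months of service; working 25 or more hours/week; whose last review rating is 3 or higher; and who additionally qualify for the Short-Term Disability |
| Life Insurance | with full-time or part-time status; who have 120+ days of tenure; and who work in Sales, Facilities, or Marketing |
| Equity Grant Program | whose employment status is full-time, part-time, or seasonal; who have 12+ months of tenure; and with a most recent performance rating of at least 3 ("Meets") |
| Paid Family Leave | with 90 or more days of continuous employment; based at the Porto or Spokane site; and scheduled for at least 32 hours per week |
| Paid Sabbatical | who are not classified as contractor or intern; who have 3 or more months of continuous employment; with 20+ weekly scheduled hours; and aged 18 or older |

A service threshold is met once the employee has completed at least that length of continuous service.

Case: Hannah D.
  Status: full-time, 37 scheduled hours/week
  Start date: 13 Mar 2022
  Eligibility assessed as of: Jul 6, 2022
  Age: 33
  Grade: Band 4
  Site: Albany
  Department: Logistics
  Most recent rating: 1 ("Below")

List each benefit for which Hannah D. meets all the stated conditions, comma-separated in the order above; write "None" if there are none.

Paid Sabbatical

Service from 13 Mar 2022 to Jul 6, 2022: 115 days.
Equipment Allowance — status full-time ✓; service 115 days < 3 years (≈1095 days) ✗ → not eligible.
Short-Term Disability — status full-time ✓; dept Logistics ✗ → not eligible.
Pension Scheme — status full-time ✗ (requires temporary) → not eligible.
Life Insurance — status full-time ✓; service 115 days < 120 days ✗ → not eligible.
Equity Grant Program — status full-time ✓; service 115 days < 12 months (≈360 days) ✗ → not eligible.
Paid Family Leave — service 115 days ≥ 90 days ✓; site Albany ✗ (not Porto or Spokane) → not eligible.
Paid Sabbatical — status full-time ✓ (not excluded); service 115 days ≥ 3 months (≈90 days) ✓; 37 hrs/wk ≥ 20 ✓; age 33 ≥ 18 ✓ → eligible.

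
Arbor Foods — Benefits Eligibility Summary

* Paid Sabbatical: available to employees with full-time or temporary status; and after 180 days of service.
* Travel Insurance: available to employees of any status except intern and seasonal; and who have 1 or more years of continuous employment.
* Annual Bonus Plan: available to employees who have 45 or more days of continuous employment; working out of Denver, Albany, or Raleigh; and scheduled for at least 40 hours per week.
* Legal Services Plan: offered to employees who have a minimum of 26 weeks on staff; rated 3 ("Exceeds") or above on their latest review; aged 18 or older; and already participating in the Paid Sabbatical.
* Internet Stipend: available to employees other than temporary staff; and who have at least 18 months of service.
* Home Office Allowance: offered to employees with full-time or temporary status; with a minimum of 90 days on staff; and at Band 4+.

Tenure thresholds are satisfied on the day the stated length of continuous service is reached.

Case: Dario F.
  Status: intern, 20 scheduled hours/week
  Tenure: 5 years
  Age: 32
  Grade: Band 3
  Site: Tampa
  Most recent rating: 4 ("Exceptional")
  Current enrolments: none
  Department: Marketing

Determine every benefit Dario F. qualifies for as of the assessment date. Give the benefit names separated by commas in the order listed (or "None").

Internet Stipend

Paid Sabbatical — status intern ✗ (requires full-time or temporary) → not eligible.
Travel Insurance — status intern ✗ (excluded) → not eligible.
Annual Bonus Plan — service 5 years ≥ 45 days ✓; site Tampa ✗ (not Denver, Albany, or Raleigh) → not eligible.
Legal Services Plan — service 5 years ≥ 26 weeks (≈182 days) ✓; rating 4 ≥ 3 ✓; age 32 ≥ 18 ✓; not enrolled in Paid Sabbatical ✗ → not eligible.
Internet Stipend — status intern ✓ (not excluded); service 5 years ≥ 18 months (≈540 days) ✓ → eligible.
Home Office Allowance — status intern ✗ (requires full-time or temporary) → not eligible.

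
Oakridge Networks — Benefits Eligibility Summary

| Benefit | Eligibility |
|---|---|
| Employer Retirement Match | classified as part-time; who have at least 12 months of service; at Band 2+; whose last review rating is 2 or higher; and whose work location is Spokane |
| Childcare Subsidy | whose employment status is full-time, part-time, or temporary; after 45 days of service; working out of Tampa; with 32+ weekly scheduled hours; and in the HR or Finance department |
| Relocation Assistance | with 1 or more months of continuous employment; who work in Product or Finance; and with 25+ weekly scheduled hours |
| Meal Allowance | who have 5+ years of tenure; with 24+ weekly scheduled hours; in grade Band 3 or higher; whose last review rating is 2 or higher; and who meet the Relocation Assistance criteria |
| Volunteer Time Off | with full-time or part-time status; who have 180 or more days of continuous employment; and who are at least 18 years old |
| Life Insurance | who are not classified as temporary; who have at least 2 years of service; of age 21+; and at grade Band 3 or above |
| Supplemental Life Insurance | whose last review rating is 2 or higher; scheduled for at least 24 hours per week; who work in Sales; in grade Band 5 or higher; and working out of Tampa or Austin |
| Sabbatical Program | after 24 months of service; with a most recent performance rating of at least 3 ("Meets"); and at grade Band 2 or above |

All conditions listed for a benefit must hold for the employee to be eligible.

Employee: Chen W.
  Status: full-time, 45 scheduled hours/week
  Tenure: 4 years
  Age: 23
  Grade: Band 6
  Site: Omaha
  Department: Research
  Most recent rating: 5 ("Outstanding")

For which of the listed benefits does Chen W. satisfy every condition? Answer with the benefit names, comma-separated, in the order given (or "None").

Employer Retirement Match — status full-time ✗ (requires part-time) → not eligible.
Childcare Subsidy — status full-time ✓; service 4 years ≥ 45 days ✓; site Omaha ✗ (not Tampa) → not eligible.
Relocation Assistance — service 4 years ≥ 1 month (≈30 days) ✓; dept Research ✗ → not eligible.
Meal Allowance — service 4 years < 5 years ✗ → not eligible.
Volunteer Time Off — status full-time ✓; service 4 years ≥ 180 days ✓; age 23 ≥ 18 ✓ → eligible.
Life Insurance — status full-time ✓ (not excluded); service 4 years ≥ 2 years ✓; age 23 ≥ 21 ✓; grade Band 6 ≥ Band 3 ✓ → eligible.
Supplemental Life Insurance — rating 5 ≥ 2 ✓; 45 hrs/wk ≥ 24 ✓; dept Research ✗ → not eligible.
Sabbatical Program — service 4 years ≥ 24 months (≈720 days) ✓; rating 5 ≥ 3 ✓; grade Band 6 ≥ Band 2 ✓ → eligible.

Volunteer Time Off, Life Insurance, Sabbatical Program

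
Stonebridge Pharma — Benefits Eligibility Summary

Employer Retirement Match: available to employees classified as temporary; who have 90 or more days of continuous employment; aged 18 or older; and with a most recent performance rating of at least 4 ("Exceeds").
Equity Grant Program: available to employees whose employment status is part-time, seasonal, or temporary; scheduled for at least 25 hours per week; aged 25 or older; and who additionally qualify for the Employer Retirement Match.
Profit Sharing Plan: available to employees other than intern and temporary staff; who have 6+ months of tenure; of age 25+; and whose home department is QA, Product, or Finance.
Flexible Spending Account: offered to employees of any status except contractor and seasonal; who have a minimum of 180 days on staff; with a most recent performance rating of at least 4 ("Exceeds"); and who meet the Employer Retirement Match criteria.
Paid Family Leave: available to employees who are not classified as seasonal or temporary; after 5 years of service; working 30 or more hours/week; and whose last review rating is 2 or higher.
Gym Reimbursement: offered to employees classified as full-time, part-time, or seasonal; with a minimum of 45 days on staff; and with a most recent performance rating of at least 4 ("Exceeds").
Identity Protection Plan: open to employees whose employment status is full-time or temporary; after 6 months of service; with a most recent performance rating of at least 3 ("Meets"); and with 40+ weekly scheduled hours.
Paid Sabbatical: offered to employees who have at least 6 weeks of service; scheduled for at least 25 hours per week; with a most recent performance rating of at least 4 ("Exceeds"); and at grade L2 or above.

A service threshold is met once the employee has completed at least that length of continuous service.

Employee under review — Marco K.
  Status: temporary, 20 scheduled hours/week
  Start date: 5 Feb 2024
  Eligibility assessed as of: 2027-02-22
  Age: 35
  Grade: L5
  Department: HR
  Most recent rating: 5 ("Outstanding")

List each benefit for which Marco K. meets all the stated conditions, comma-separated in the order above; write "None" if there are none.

Service from 5 Feb 2024 to 2027-02-22: 1113 days.
Employer Retirement Match — status temporary ✓; service 1113 days ≥ 90 days ✓; age 35 ≥ 18 ✓; rating 5 ≥ 4 ✓ → eligible.
Equity Grant Program — status temporary ✓; 20 hrs/wk < 25 ✗ → not eligible.
Profit Sharing Plan — status temporary ✗ (excluded) → not eligible.
Flexible Spending Account — status temporary ✓ (not excluded); service 1113 days ≥ 180 days ✓; rating 5 ≥ 4 ✓; eligible for Employer Retirement Match ✓ → eligible.
Paid Family Leave — status temporary ✗ (excluded) → not eligible.
Gym Reimbursement — status temporary ✗ (requires full-time, part-time, or seasonal) → not eligible.
Identity Protection Plan — status temporary ✓; service 1113 days ≥ 6 months (≈180 days) ✓; rating 5 ≥ 3 ✓; 20 hrs/wk < 40 ✗ → not eligible.
Paid Sabbatical — service 1113 days ≥ 6 weeks (≈42 days) ✓; 20 hrs/wk < 25 ✗ → not eligible.

Employer Retirement Match, Flexible Spending Account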